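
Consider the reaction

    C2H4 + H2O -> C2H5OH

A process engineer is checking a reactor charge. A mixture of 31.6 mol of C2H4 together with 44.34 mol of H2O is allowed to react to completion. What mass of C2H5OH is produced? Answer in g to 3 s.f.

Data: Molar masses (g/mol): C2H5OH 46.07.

n(C2H4) = 31.60 mol
n(H2O) = 44.34 mol
n/ν for C2H4 = 31.60/1 = 31.60
n/ν for H2O = 44.34/1 = 44.34
Smallest n/ν is C2H4 → limiting reagent.
n(C2H5OH) = (1/1) × 31.60 = 31.60 mol
mass = 31.60 × 46.07 = 1456 g

1460 g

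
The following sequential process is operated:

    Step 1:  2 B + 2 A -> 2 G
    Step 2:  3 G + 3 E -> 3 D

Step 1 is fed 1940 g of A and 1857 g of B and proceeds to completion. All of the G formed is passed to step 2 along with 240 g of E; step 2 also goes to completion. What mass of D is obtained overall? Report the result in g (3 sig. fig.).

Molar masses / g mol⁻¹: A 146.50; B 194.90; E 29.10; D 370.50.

Step 1:
n(A) = 1940 / 146.50 = 13.24 mol
n(B) = 1857 / 194.90 = 9.528 mol
n/ν for A = 13.24/2 = 6.620
n/ν for B = 9.528/2 = 4.764
Smallest n/ν is B → limiting reagent.
n(G) produced = (2/2) × 9.528 = 9.528 mol
Step 2:
n(G) available = 9.528 mol
n(E) = 240.0 / 29.10 = 8.247 mol
n/ν for G = 9.528/3 = 3.176
n/ν for E = 8.247/3 = 2.749
Smallest n/ν is E → limiting reagent.
n(D) = (3/3) × 8.247 = 8.247 mol
mass = 8.247 × 370.50 = 3056 g

3060 g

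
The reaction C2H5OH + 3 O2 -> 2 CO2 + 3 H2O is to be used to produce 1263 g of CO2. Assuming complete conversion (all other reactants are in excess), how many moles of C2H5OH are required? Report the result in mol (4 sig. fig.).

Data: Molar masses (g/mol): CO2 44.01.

14.35 mol

n(CO2) = 1263 / 44.01 = 28.70 mol
n(C2H5OH) = (1/2) × 28.70 = 14.35 mol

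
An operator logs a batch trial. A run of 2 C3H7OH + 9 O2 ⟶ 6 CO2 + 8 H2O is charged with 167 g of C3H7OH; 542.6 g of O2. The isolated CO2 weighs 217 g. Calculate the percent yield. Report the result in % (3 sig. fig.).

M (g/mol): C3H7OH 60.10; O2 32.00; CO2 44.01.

59.1 %

n(C3H7OH) = 167.0 / 60.10 = 2.779 mol
n(O2) = 542.6 / 32.00 = 16.96 mol
n/ν for C3H7OH = 2.779/2 = 1.390
n/ν for O2 = 16.96/9 = 1.884
Smallest n/ν is C3H7OH → limiting reagent.
theoretical n(CO2) = (6/2) × 2.779 = 8.337 mol → 366.9 g
% yield = 217 / 366.9 × 100 = 59.14 %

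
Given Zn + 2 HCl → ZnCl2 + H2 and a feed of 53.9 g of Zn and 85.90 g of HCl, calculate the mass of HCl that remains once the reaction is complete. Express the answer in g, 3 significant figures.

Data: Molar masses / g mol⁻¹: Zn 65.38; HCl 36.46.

25.8 g

n(Zn) = 53.90 / 65.38 = 0.8244 mol
n(HCl) = 85.90 / 36.46 = 2.356 mol
n/ν for Zn = 0.8244/1 = 0.8244
n/ν for HCl = 2.356/2 = 1.178
Smallest n/ν is Zn → limiting reagent.
HCl consumed = (2/1) × 0.8244 = 1.649 mol
HCl remaining = 2.356 − 1.649 = 0.7070 mol
mass = 0.7070 × 36.46 = 25.78 g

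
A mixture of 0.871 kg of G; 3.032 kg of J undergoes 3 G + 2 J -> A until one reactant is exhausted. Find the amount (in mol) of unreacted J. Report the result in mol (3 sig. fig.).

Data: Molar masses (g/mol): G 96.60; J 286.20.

n(G) = 0.8710×1000 / 96.60 = 9.017 mol
n(J) = 3.032×1000 / 286.20 = 10.59 mol
n/ν for G = 9.017/3 = 3.006
n/ν for J = 10.59/2 = 5.295
Smallest n/ν is G → limiting reagent.
J consumed = (2/3) × 9.017 = 6.011 mol
J remaining = 10.59 − 6.011 = 4.579 mol

4.58 mol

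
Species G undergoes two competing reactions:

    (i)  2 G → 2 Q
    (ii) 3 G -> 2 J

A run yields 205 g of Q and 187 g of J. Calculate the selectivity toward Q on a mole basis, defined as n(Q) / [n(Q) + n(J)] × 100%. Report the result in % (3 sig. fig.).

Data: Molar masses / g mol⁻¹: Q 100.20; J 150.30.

62.2 %

n(Q) = 205 / 100.20 = 2.046 mol
n(J) = 187 / 150.30 = 1.244 mol
selectivity = 2.046/(2.046+1.244) × 100 = 62.19 %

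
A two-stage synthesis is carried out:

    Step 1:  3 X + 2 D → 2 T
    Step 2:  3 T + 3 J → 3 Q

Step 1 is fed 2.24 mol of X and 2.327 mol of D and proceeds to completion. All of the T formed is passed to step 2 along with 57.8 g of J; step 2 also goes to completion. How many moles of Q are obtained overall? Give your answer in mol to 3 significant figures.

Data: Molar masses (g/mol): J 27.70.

Step 1:
n(X) = 2.240 mol
n(D) = 2.327 mol
n/ν for X = 2.240/3 = 0.7467
n/ν for D = 2.327/2 = 1.164
Smallest n/ν is X → limiting reagent.
n(T) produced = (2/3) × 2.240 = 1.493 mol
Step 2:
n(T) available = 1.493 mol
n(J) = 57.80 / 27.70 = 2.087 mol
n/ν for T = 1.493/3 = 0.4977
n/ν for J = 2.087/3 = 0.6957
Smallest n/ν is T → limiting reagent.
n(Q) = (3/3) × 1.493 = 1.493 mol

1.49 mol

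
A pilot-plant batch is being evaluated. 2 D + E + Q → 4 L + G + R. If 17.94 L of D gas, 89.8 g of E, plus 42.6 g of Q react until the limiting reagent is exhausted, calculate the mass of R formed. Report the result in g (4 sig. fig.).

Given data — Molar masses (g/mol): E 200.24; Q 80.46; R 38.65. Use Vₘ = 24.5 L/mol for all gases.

14.15 g

n(D) = 17.94 / 24.5 = 0.7322 mol
n(E) = 89.80 / 200.24 = 0.4485 mol
n(Q) = 42.60 / 80.46 = 0.5295 mol
n/ν for D = 0.7322/2 = 0.3661
n/ν for E = 0.4485/1 = 0.4485
n/ν for Q = 0.5295/1 = 0.5295
Smallest n/ν is D → limiting reagent.
n(R) = (1/2) × 0.7322 = 0.3661 mol
mass = 0.3661 × 38.65 = 14.15 g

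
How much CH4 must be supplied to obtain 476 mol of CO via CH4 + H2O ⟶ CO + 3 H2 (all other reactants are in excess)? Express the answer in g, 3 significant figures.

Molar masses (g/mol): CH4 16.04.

n(CO) = 476.0 mol
n(CH4) = (1/1) × 476.0 = 476.0 mol
mass = 476.0 × 16.04 = 7635 g

7640 g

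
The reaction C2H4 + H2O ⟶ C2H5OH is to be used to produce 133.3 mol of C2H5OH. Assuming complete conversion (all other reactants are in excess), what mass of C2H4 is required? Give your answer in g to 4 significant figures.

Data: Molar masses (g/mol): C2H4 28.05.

n(C2H5OH) = 133.3 mol
n(C2H4) = (1/1) × 133.3 = 133.3 mol
mass = 133.3 × 28.05 = 3739 g

3739 g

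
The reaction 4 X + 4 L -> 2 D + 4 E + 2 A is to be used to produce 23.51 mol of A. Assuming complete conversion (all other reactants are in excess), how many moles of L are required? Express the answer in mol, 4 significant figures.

n(A) = 23.51 mol
n(L) = (4/2) × 23.51 = 47.02 mol

47.02 mol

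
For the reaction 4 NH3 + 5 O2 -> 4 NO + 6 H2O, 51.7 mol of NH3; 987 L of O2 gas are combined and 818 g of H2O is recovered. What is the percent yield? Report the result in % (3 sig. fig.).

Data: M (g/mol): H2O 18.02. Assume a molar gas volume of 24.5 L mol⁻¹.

93.9 %

n(NH3) = 51.70 mol
n(O2) = 987.0 / 24.5 = 40.29 mol
n/ν → NH3: 12.93, O2: 8.058; O2 is limiting.
theoretical n(H2O) = (6/5) × 40.29 = 48.35 mol → 871.3 g
% yield = 818 / 871.3 × 100 = 93.88 %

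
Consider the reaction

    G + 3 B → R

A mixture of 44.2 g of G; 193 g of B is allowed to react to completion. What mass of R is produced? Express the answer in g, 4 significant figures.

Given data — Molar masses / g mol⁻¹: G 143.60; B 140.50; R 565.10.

n(G) = 44.20 / 143.60 = 0.3078 mol
n(B) = 193.0 / 140.50 = 1.374 mol
n/ν for G = 0.3078/1 = 0.3078
n/ν for B = 1.374/3 = 0.4580
Smallest n/ν is G → limiting reagent.
n(R) = (1/1) × 0.3078 = 0.3078 mol
mass = 0.3078 × 565.10 = 173.9 g

173.9 g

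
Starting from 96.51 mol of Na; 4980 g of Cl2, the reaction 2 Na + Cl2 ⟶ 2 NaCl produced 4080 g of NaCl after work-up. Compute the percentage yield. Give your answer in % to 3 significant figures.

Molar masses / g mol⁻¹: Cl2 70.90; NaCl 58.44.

72.3 %

n(Na) = 96.51 mol
n(Cl2) = 4980 / 70.90 = 70.24 mol
n/ν for Na = 96.51/2 = 48.26
n/ν for Cl2 = 70.24/1 = 70.24
Smallest n/ν is Na → limiting reagent.
theoretical n(NaCl) = (2/2) × 96.51 = 96.51 mol → 5640 g
% yield = 4080 / 5640 × 100 = 72.34 %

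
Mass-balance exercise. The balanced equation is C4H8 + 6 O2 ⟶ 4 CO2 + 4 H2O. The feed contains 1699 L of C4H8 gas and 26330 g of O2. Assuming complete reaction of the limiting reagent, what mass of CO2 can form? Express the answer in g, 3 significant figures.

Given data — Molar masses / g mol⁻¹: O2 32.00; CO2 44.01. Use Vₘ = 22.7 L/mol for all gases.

13200 g

n(C4H8) = 1699 / 22.7 = 74.85 mol
n(O2) = 26330 / 32.00 = 822.8 mol
n/ν for C4H8 = 74.85/1 = 74.85
n/ν for O2 = 822.8/6 = 137.1
Smallest n/ν is C4H8 → limiting reagent.
n(CO2) = (4/1) × 74.85 = 299.4 mol
mass = 299.4 × 44.01 = 13180 g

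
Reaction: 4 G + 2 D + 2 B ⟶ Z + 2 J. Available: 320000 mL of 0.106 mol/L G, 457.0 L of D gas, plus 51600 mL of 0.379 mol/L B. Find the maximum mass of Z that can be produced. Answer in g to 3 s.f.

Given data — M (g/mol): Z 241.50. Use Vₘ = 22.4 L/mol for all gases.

2050 g

n(G) = 0.106 × 320000/1000 = 33.92 mol
n(D) = 457.0 / 22.4 = 20.40 mol
n(B) = 0.379 × 51600/1000 = 19.56 mol
n/ν for G = 33.92/4 = 8.480
n/ν for D = 20.40/2 = 10.20
n/ν for B = 19.56/2 = 9.780
Smallest n/ν is G → limiting reagent.
n(Z) = (1/4) × 33.92 = 8.480 mol
mass = 8.480 × 241.50 = 2048 g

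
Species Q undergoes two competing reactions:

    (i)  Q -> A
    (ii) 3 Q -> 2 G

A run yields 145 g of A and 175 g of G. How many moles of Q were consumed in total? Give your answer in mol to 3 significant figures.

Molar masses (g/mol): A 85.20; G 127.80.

3.76 mol

n(A) = 145 / 85.20 = 1.702 mol
n(G) = 175 / 127.80 = 1.369 mol
n(Q) via (i) = (1/1)×1.702 = 1.702 mol
n(Q) via (ii) = (3/2)×1.369 = 2.054 mol
total n(Q) = 1.702 + 2.054 = 3.756 mol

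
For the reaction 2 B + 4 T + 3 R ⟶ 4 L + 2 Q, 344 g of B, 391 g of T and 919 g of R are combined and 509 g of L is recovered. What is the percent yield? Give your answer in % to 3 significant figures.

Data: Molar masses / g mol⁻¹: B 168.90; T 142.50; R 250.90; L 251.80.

n(B) = 344.0 / 168.90 = 2.037 mol
n(T) = 391.0 / 142.50 = 2.744 mol
n(R) = 919.0 / 250.90 = 3.663 mol
n/ν for B = 2.037/2 = 1.019
n/ν for T = 2.744/4 = 0.6860
n/ν for R = 3.663/3 = 1.221
Smallest n/ν is T → limiting reagent.
theoretical n(L) = (4/4) × 2.744 = 2.744 mol → 690.9 g
% yield = 509 / 690.9 × 100 = 73.67 %

73.7 %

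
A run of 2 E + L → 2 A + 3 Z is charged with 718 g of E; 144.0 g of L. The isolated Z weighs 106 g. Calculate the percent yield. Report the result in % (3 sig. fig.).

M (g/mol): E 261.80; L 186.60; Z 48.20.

95.0 %

n(E) = 718.0 / 261.80 = 2.743 mol
n(L) = 144.0 / 186.60 = 0.7717 mol
n/ν → E: 1.372, L: 0.7717; L is limiting.
theoretical n(Z) = (3/1) × 0.7717 = 2.315 mol → 111.6 g
% yield = 106 / 111.6 × 100 = 94.98 %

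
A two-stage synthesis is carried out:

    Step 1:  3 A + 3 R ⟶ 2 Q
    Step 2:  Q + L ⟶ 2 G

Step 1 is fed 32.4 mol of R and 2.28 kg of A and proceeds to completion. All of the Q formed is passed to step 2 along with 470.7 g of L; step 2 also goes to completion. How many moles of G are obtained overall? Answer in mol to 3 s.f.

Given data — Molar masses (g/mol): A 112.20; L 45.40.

Step 1:
n(R) = 32.40 mol
n(A) = 2.280×1000 / 112.20 = 20.32 mol
n/ν for R = 32.40/3 = 10.80
n/ν for A = 20.32/3 = 6.773
Smallest n/ν is A → limiting reagent.
n(Q) produced = (2/3) × 20.32 = 13.55 mol
Step 2:
n(Q) available = 13.55 mol
n(L) = 470.7 / 45.40 = 10.37 mol
n/ν for Q = 13.55/1 = 13.55
n/ν for L = 10.37/1 = 10.37
Smallest n/ν is L → limiting reagent.
n(G) = (2/1) × 10.37 = 20.74 mol

20.7 mol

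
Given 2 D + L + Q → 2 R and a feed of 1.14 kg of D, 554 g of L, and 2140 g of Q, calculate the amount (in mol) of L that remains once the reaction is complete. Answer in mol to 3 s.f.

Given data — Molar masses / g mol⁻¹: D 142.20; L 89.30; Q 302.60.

n(D) = 1.140×1000 / 142.20 = 8.017 mol
n(L) = 554.0 / 89.30 = 6.204 mol
n(Q) = 2140 / 302.60 = 7.072 mol
n/ν → D: 4.009, L: 6.204, Q: 7.072; D is limiting.
L consumed = (1/2) × 8.017 = 4.009 mol
L remaining = 6.204 − 4.009 = 2.195 mol

2.20 mol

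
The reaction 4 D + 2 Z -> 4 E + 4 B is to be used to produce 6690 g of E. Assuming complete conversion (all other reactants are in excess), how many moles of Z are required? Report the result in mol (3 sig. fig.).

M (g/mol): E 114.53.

n(E) = 6690 / 114.53 = 58.41 mol
n(Z) = (2/4) × 58.41 = 29.21 mol

29.2 mol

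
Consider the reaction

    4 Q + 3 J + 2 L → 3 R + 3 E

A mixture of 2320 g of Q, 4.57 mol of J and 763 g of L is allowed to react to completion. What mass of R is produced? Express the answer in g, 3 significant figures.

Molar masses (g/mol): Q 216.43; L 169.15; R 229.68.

n(Q) = 2320 / 216.43 = 10.72 mol
n(J) = 4.570 mol
n(L) = 763.0 / 169.15 = 4.511 mol
n/ν for Q = 10.72/4 = 2.680
n/ν for J = 4.570/3 = 1.523
n/ν for L = 4.511/2 = 2.256
Smallest n/ν is J → limiting reagent.
n(R) = (3/3) × 4.570 = 4.570 mol
mass = 4.570 × 229.68 = 1050 g

1050 g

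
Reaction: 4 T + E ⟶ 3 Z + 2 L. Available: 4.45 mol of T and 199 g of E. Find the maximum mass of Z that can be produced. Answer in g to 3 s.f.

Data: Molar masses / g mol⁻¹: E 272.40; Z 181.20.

397 g

n(T) = 4.450 mol
n(E) = 199.0 / 272.40 = 0.7305 mol
n/ν for T = 4.450/4 = 1.113
n/ν for E = 0.7305/1 = 0.7305
Smallest n/ν is E → limiting reagent.
n(Z) = (3/1) × 0.7305 = 2.192 mol
mass = 2.192 × 181.20 = 397.2 g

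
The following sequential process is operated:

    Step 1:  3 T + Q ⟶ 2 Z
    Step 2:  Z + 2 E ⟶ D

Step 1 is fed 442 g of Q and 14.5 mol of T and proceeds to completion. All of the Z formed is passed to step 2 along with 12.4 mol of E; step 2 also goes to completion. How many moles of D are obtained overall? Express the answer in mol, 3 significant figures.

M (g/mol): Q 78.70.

Step 1:
n(Q) = 442.0 / 78.70 = 5.616 mol
n(T) = 14.50 mol
n/ν for Q = 5.616/1 = 5.616
n/ν for T = 14.50/3 = 4.833
Smallest n/ν is T → limiting reagent.
n(Z) produced = (2/3) × 14.50 = 9.667 mol
Step 2:
n(Z) available = 9.667 mol
n(E) = 12.40 mol
n/ν for Z = 9.667/1 = 9.667
n/ν for E = 12.40/2 = 6.200
Smallest n/ν is E → limiting reagent.
n(D) = (1/2) × 12.40 = 6.200 mol

6.20 mol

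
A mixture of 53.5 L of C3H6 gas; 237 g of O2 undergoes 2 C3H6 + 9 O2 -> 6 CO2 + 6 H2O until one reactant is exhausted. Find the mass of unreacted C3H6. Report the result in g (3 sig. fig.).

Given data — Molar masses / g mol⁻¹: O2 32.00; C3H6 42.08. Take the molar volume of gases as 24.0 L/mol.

n(C3H6) = 53.50 / 24.0 = 2.229 mol
n(O2) = 237.0 / 32.00 = 7.406 mol
n/ν for C3H6 = 2.229/2 = 1.115
n/ν for O2 = 7.406/9 = 0.8229
Smallest n/ν is O2 → limiting reagent.
C3H6 consumed = (2/9) × 7.406 = 1.646 mol
C3H6 remaining = 2.229 − 1.646 = 0.5830 mol
mass = 0.5830 × 42.08 = 24.53 g

24.5 g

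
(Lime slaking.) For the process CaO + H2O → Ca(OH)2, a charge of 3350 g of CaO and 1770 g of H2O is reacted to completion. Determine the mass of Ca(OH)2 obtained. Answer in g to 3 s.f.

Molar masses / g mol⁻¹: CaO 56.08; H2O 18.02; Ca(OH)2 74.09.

n(CaO) = 3350 / 56.08 = 59.74 mol
n(H2O) = 1770 / 18.02 = 98.22 mol
n/ν → CaO: 59.74, H2O: 98.22; CaO is limiting.
n(Ca(OH)2) = (1/1) × 59.74 = 59.74 mol
mass = 59.74 × 74.09 = 4426 g

4430 g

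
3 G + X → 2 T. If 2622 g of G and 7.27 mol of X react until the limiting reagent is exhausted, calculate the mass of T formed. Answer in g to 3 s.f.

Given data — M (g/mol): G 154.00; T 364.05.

n(G) = 2622 / 154.00 = 17.03 mol
n(X) = 7.270 mol
n/ν → G: 5.677, X: 7.270; G is limiting.
n(T) = (2/3) × 17.03 = 11.35 mol
mass = 11.35 × 364.05 = 4132 g

4130 g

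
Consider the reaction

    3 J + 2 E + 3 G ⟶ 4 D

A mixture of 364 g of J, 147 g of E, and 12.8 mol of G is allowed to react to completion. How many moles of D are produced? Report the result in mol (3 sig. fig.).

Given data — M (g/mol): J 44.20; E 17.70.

11.0 mol

n(J) = 364.0 / 44.20 = 8.235 mol
n(E) = 147.0 / 17.70 = 8.305 mol
n(G) = 12.80 mol
n/ν for J = 8.235/3 = 2.745
n/ν for E = 8.305/2 = 4.153
n/ν for G = 12.80/3 = 4.267
Smallest n/ν is J → limiting reagent.
n(D) = (4/3) × 8.235 = 10.98 mol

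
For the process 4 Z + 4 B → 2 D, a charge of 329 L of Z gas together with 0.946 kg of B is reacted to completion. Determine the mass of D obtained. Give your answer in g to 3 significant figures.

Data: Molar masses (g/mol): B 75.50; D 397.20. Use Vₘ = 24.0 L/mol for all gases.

2490 g

n(Z) = 329.0 / 24.0 = 13.71 mol
n(B) = 0.9460×1000 / 75.50 = 12.53 mol
n/ν for Z = 13.71/4 = 3.428
n/ν for B = 12.53/4 = 3.133
Smallest n/ν is B → limiting reagent.
n(D) = (2/4) × 12.53 = 6.265 mol
mass = 6.265 × 397.20 = 2488 g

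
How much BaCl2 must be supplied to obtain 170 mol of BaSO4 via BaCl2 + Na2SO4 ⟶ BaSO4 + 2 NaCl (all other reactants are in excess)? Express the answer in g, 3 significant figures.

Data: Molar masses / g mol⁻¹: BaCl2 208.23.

35400 g

n(BaSO4) = 170.0 mol
n(BaCl2) = (1/1) × 170.0 = 170.0 mol
mass = 170.0 × 208.23 = 35400 g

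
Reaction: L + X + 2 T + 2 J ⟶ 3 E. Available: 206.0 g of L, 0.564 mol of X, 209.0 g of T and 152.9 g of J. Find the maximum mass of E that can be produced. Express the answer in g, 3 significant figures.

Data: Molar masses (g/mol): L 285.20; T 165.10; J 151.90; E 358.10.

n(L) = 206.0 / 285.20 = 0.7223 mol
n(X) = 0.5640 mol
n(T) = 209.0 / 165.10 = 1.266 mol
n(J) = 152.9 / 151.90 = 1.007 mol
n/ν for L = 0.7223/1 = 0.7223
n/ν for X = 0.5640/1 = 0.5640
n/ν for T = 1.266/2 = 0.6330
n/ν for J = 1.007/2 = 0.5035
Smallest n/ν is J → limiting reagent.
n(E) = (3/2) × 1.007 = 1.511 mol
mass = 1.511 × 358.10 = 541.1 g

541 g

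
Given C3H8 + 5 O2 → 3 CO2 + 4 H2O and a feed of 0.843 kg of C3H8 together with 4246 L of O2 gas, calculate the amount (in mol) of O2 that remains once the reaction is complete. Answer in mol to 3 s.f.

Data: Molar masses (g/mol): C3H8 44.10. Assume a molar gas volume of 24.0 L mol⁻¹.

n(C3H8) = 0.8430×1000 / 44.10 = 19.12 mol
n(O2) = 4246 / 24.0 = 176.9 mol
n/ν for C3H8 = 19.12/1 = 19.12
n/ν for O2 = 176.9/5 = 35.38
Smallest n/ν is C3H8 → limiting reagent.
O2 consumed = (5/1) × 19.12 = 95.60 mol
O2 remaining = 176.9 − 95.60 = 81.30 mol

81.3 mol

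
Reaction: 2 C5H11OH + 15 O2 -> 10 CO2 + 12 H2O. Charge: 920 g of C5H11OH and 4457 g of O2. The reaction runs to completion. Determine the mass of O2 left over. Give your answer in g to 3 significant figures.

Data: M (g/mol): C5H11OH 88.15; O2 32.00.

n(C5H11OH) = 920.0 / 88.15 = 10.44 mol
n(O2) = 4457 / 32.00 = 139.3 mol
n/ν → C5H11OH: 5.220, O2: 9.287; C5H11OH is limiting.
O2 consumed = (15/2) × 10.44 = 78.30 mol
O2 remaining = 139.3 − 78.30 = 61.00 mol
mass = 61.00 × 32.00 = 1952 g

1950 g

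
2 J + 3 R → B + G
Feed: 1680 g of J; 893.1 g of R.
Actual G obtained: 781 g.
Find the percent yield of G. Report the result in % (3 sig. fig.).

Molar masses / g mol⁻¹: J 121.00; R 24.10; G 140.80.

n(J) = 1680 / 121.00 = 13.88 mol
n(R) = 893.1 / 24.10 = 37.06 mol
n/ν → J: 6.940, R: 12.35; J is limiting.
theoretical n(G) = (1/2) × 13.88 = 6.940 mol → 977.2 g
% yield = 781 / 977.2 × 100 = 79.92 %

79.9 %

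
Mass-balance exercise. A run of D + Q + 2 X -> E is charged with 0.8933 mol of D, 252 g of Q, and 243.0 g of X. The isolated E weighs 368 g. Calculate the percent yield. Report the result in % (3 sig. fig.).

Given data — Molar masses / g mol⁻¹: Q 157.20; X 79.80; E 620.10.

n(D) = 0.8933 mol
n(Q) = 252.0 / 157.20 = 1.603 mol
n(X) = 243.0 / 79.80 = 3.045 mol
n/ν → D: 0.8933, Q: 1.603, X: 1.523; D is limiting.
theoretical n(E) = (1/1) × 0.8933 = 0.8933 mol → 553.9 g
% yield = 368 / 553.9 × 100 = 66.44 %

66.4 %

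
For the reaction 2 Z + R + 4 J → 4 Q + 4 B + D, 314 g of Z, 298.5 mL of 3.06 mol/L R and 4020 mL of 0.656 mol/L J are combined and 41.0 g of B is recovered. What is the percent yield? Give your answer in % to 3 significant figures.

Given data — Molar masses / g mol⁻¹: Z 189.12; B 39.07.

n(Z) = 314.0 / 189.12 = 1.660 mol
n(R) = 3.06 × 298.5/1000 = 0.9134 mol
n(J) = 0.656 × 4020/1000 = 2.637 mol
n/ν for Z = 1.660/2 = 0.8300
n/ν for R = 0.9134/1 = 0.9134
n/ν for J = 2.637/4 = 0.6593
Smallest n/ν is J → limiting reagent.
theoretical n(B) = (4/4) × 2.637 = 2.637 mol → 103.0 g
% yield = 41.0 / 103.0 × 100 = 39.81 %

39.8 %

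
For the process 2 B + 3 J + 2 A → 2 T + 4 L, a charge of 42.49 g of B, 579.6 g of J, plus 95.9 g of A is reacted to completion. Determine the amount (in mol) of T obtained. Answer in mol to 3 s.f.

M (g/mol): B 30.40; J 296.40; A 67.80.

1.30 mol

n(B) = 42.49 / 30.40 = 1.398 mol
n(J) = 579.6 / 296.40 = 1.955 mol
n(A) = 95.90 / 67.80 = 1.414 mol
n/ν for B = 1.398/2 = 0.6990
n/ν for J = 1.955/3 = 0.6517
n/ν for A = 1.414/2 = 0.7070
Smallest n/ν is J → limiting reagent.
n(T) = (2/3) × 1.955 = 1.303 mol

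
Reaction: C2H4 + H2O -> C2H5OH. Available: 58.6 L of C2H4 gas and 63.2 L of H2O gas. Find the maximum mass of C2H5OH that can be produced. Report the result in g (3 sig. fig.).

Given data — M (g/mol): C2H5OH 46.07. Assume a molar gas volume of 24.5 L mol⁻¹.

110 g

n(C2H4) = 58.60 / 24.5 = 2.392 mol
n(H2O) = 63.20 / 24.5 = 2.580 mol
n/ν for C2H4 = 2.392/1 = 2.392
n/ν for H2O = 2.580/1 = 2.580
Smallest n/ν is C2H4 → limiting reagent.
n(C2H5OH) = (1/1) × 2.392 = 2.392 mol
mass = 2.392 × 46.07 = 110.2 g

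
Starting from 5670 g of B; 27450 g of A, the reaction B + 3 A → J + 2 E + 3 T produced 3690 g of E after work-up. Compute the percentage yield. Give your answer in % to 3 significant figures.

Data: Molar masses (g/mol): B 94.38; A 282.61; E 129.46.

44.0 %

n(B) = 5670 / 94.38 = 60.08 mol
n(A) = 27450 / 282.61 = 97.13 mol
n/ν for B = 60.08/1 = 60.08
n/ν for A = 97.13/3 = 32.38
Smallest n/ν is A → limiting reagent.
theoretical n(E) = (2/3) × 97.13 = 64.75 mol → 8383 g
% yield = 3690 / 8383 × 100 = 44.02 %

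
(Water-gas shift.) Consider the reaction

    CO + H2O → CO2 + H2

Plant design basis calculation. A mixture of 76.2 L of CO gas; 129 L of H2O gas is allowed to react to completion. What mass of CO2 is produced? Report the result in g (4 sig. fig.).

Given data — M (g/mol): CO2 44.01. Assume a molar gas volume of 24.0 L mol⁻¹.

139.7 g

n(CO) = 76.20 / 24.0 = 3.175 mol
n(H2O) = 129.0 / 24.0 = 5.375 mol
n/ν for CO = 3.175/1 = 3.175
n/ν for H2O = 5.375/1 = 5.375
Smallest n/ν is CO → limiting reagent.
n(CO2) = (1/1) × 3.175 = 3.175 mol
mass = 3.175 × 44.01 = 139.7 g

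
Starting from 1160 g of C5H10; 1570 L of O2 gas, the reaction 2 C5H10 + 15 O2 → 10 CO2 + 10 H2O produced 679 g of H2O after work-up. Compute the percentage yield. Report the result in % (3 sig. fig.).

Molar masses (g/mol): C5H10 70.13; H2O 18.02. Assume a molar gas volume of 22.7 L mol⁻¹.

81.7 %

n(C5H10) = 1160 / 70.13 = 16.54 mol
n(O2) = 1570 / 22.7 = 69.16 mol
n/ν for C5H10 = 16.54/2 = 8.270
n/ν for O2 = 69.16/15 = 4.611
Smallest n/ν is O2 → limiting reagent.
theoretical n(H2O) = (10/15) × 69.16 = 46.11 mol → 830.9 g
% yield = 679 / 830.9 × 100 = 81.72 %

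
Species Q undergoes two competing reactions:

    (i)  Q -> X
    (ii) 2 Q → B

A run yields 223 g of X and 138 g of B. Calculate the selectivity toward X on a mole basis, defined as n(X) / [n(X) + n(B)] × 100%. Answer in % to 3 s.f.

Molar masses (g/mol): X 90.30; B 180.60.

76.4 %

n(X) = 223 / 90.30 = 2.470 mol
n(B) = 138 / 180.60 = 0.7641 mol
selectivity = 2.470/(2.470+0.7641) × 100 = 76.37 %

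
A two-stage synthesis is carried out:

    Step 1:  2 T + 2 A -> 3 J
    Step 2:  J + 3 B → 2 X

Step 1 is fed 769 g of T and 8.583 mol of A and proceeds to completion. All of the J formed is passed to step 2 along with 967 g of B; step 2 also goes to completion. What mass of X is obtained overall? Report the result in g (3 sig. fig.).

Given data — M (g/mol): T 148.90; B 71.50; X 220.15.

Step 1:
n(T) = 769.0 / 148.90 = 5.165 mol
n(A) = 8.583 mol
n/ν → T: 2.583, A: 4.292; T is limiting.
n(J) produced = (3/2) × 5.165 = 7.748 mol
Step 2:
n(J) available = 7.748 mol
n(B) = 967.0 / 71.50 = 13.52 mol
n/ν → J: 7.748, B: 4.507; B is limiting.
n(X) = (2/3) × 13.52 = 9.013 mol
mass = 9.013 × 220.15 = 1984 g

1980 g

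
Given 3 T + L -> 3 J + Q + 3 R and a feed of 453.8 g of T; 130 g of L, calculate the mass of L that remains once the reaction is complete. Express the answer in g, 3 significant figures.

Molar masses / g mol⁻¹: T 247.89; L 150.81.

38.0 g

n(T) = 453.8 / 247.89 = 1.831 mol
n(L) = 130.0 / 150.81 = 0.8620 mol
n/ν → T: 0.6103, L: 0.8620; T is limiting.
L consumed = (1/3) × 1.831 = 0.6103 mol
L remaining = 0.8620 − 0.6103 = 0.2517 mol
mass = 0.2517 × 150.81 = 37.96 g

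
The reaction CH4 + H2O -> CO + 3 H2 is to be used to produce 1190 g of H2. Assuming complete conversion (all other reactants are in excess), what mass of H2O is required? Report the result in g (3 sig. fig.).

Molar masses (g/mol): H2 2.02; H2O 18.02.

3540 g

n(H2) = 1190 / 2.02 = 589.1 mol
n(H2O) = (1/3) × 589.1 = 196.4 mol
mass = 196.4 × 18.02 = 3539 g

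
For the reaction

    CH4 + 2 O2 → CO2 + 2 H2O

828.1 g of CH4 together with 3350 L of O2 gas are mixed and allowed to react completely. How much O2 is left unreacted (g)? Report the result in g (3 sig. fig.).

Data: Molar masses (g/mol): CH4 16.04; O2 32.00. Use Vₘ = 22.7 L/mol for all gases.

n(CH4) = 828.1 / 16.04 = 51.63 mol
n(O2) = 3350 / 22.7 = 147.6 mol
n/ν for CH4 = 51.63/1 = 51.63
n/ν for O2 = 147.6/2 = 73.80
Smallest n/ν is CH4 → limiting reagent.
O2 consumed = (2/1) × 51.63 = 103.3 mol
O2 remaining = 147.6 − 103.3 = 44.30 mol
mass = 44.30 × 32.00 = 1418 g

1420 g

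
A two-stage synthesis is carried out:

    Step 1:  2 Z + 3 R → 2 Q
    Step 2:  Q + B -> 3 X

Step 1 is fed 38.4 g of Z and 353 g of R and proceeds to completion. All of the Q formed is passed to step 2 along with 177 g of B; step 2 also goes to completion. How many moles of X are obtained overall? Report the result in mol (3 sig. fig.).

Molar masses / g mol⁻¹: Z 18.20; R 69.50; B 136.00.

Step 1:
n(Z) = 38.40 / 18.20 = 2.110 mol
n(R) = 353.0 / 69.50 = 5.079 mol
n/ν for Z = 2.110/2 = 1.055
n/ν for R = 5.079/3 = 1.693
Smallest n/ν is Z → limiting reagent.
n(Q) produced = (2/2) × 2.110 = 2.110 mol
Step 2:
n(Q) available = 2.110 mol
n(B) = 177.0 / 136.00 = 1.301 mol
n/ν for Q = 2.110/1 = 2.110
n/ν for B = 1.301/1 = 1.301
Smallest n/ν is B → limiting reagent.
n(X) = (3/1) × 1.301 = 3.903 mol

3.90 mol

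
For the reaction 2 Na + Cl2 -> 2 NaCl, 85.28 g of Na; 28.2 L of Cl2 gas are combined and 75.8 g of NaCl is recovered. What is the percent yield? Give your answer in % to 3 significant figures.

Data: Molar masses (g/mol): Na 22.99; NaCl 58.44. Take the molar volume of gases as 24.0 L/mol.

55.2 %

n(Na) = 85.28 / 22.99 = 3.709 mol
n(Cl2) = 28.20 / 24.0 = 1.175 mol
n/ν → Na: 1.855, Cl2: 1.175; Cl2 is limiting.
theoretical n(NaCl) = (2/1) × 1.175 = 2.350 mol → 137.3 g
% yield = 75.8 / 137.3 × 100 = 55.21 %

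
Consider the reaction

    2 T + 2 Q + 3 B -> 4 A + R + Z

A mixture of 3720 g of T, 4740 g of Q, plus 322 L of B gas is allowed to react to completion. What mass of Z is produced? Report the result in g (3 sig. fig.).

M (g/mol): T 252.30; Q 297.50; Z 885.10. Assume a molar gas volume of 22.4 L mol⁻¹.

4240 g

n(T) = 3720 / 252.30 = 14.74 mol
n(Q) = 4740 / 297.50 = 15.93 mol
n(B) = 322.0 / 22.4 = 14.38 mol
n/ν for T = 14.74/2 = 7.370
n/ν for Q = 15.93/2 = 7.965
n/ν for B = 14.38/3 = 4.793
Smallest n/ν is B → limiting reagent.
n(Z) = (1/3) × 14.38 = 4.793 mol
mass = 4.793 × 885.10 = 4242 g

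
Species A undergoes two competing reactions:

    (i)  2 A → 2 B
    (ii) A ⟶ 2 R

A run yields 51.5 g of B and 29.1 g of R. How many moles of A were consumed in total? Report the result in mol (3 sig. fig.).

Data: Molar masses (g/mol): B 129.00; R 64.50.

0.625 mol

n(B) = 51.5 / 129.00 = 0.3992 mol
n(R) = 29.1 / 64.50 = 0.4512 mol
n(A) via (i) = (2/2)×0.3992 = 0.3992 mol
n(A) via (ii) = (1/2)×0.4512 = 0.2256 mol
total n(A) = 0.3992 + 0.2256 = 0.6248 mol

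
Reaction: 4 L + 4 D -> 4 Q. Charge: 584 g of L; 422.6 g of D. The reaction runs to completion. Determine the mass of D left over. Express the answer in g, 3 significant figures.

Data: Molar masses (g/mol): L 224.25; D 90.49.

n(L) = 584.0 / 224.25 = 2.604 mol
n(D) = 422.6 / 90.49 = 4.670 mol
n/ν for L = 2.604/4 = 0.6510
n/ν for D = 4.670/4 = 1.168
Smallest n/ν is L → limiting reagent.
D consumed = (4/4) × 2.604 = 2.604 mol
D remaining = 4.670 − 2.604 = 2.066 mol
mass = 2.066 × 90.49 = 187.0 g

187 g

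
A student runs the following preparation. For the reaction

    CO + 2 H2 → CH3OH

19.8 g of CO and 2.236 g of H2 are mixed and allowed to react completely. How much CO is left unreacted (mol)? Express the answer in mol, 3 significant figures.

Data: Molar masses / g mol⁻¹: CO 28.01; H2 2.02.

n(CO) = 19.80 / 28.01 = 0.7069 mol
n(H2) = 2.236 / 2.02 = 1.107 mol
n/ν for CO = 0.7069/1 = 0.7069
n/ν for H2 = 1.107/2 = 0.5535
Smallest n/ν is H2 → limiting reagent.
CO consumed = (1/2) × 1.107 = 0.5535 mol
CO remaining = 0.7069 − 0.5535 = 0.1534 mol

0.153 mol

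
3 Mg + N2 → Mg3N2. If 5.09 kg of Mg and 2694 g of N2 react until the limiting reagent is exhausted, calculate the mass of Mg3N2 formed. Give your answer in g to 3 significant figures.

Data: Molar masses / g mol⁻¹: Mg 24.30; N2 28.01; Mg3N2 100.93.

7050 g

n(Mg) = 5.090×1000 / 24.30 = 209.5 mol
n(N2) = 2694 / 28.01 = 96.18 mol
n/ν → Mg: 69.83, N2: 96.18; Mg is limiting.
n(Mg3N2) = (1/3) × 209.5 = 69.83 mol
mass = 69.83 × 100.93 = 7048 g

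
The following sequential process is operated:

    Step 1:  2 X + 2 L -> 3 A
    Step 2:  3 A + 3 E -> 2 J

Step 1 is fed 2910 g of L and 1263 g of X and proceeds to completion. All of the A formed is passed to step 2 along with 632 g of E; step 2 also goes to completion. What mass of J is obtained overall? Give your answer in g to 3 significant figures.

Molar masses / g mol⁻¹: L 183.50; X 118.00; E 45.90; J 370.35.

3400 g

Step 1:
n(L) = 2910 / 183.50 = 15.86 mol
n(X) = 1263 / 118.00 = 10.70 mol
n/ν → L: 7.930, X: 5.350; X is limiting.
n(A) produced = (3/2) × 10.70 = 16.05 mol
Step 2:
n(A) available = 16.05 mol
n(E) = 632.0 / 45.90 = 13.77 mol
n/ν → A: 5.350, E: 4.590; E is limiting.
n(J) = (2/3) × 13.77 = 9.180 mol
mass = 9.180 × 370.35 = 3400 g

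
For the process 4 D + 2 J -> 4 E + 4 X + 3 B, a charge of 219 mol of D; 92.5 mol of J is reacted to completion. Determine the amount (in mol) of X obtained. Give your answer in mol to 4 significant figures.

n(D) = 219.0 mol
n(J) = 92.50 mol
n/ν for D = 219.0/4 = 54.75
n/ν for J = 92.50/2 = 46.25
Smallest n/ν is J → limiting reagent.
n(X) = (4/2) × 92.50 = 185.0 mol

185.0 mol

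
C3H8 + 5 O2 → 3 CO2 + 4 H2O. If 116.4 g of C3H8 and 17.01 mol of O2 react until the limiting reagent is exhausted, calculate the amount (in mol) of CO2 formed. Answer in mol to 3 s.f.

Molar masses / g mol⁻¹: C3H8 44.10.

n(C3H8) = 116.4 / 44.10 = 2.639 mol
n(O2) = 17.01 mol
n/ν → C3H8: 2.639, O2: 3.402; C3H8 is limiting.
n(CO2) = (3/1) × 2.639 = 7.917 mol

7.92 mol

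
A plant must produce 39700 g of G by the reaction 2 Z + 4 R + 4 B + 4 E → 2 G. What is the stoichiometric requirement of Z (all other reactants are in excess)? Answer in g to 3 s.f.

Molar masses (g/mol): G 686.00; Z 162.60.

9410 g

n(G) = 39700 / 686.00 = 57.87 mol
n(Z) = (2/2) × 57.87 = 57.87 mol
mass = 57.87 × 162.60 = 9410 g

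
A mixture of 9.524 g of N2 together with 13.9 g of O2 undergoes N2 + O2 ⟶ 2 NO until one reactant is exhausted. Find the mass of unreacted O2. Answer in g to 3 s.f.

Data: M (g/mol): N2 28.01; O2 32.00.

n(N2) = 9.524 / 28.01 = 0.3400 mol
n(O2) = 13.90 / 32.00 = 0.4344 mol
n/ν for N2 = 0.3400/1 = 0.3400
n/ν for O2 = 0.4344/1 = 0.4344
Smallest n/ν is N2 → limiting reagent.
O2 consumed = (1/1) × 0.3400 = 0.3400 mol
O2 remaining = 0.4344 − 0.3400 = 0.09440 mol
mass = 0.09440 × 32.00 = 3.021 g

3.02 g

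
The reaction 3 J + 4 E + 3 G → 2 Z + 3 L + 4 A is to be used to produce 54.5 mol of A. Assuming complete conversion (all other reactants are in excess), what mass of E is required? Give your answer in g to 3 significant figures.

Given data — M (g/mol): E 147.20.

n(A) = 54.50 mol
n(E) = (4/4) × 54.50 = 54.50 mol
mass = 54.50 × 147.20 = 8022 g

8020 g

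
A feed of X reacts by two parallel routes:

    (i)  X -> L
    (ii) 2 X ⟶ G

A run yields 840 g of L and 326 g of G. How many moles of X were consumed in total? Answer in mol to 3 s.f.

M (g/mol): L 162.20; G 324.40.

7.19 mol

n(L) = 840 / 162.20 = 5.179 mol
n(G) = 326 / 324.40 = 1.005 mol
n(X) via (i) = (1/1)×5.179 = 5.179 mol
n(X) via (ii) = (2/1)×1.005 = 2.010 mol
total n(X) = 5.179 + 2.010 = 7.189 mol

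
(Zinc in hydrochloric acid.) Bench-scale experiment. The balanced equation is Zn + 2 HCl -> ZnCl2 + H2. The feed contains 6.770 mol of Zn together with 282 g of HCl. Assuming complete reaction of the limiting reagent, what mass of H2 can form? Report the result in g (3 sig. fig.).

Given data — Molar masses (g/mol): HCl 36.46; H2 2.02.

n(Zn) = 6.770 mol
n(HCl) = 282.0 / 36.46 = 7.735 mol
n/ν → Zn: 6.770, HCl: 3.868; HCl is limiting.
n(H2) = (1/2) × 7.735 = 3.868 mol
mass = 3.868 × 2.02 = 7.813 g

7.81 g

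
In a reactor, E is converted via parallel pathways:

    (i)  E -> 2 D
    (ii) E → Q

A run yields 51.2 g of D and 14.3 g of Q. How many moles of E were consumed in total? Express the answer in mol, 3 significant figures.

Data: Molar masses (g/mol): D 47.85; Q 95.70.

0.684 mol

n(D) = 51.2 / 47.85 = 1.070 mol
n(Q) = 14.3 / 95.70 = 0.1494 mol
n(E) via (i) = (1/2)×1.070 = 0.5350 mol
n(E) via (ii) = (1/1)×0.1494 = 0.1494 mol
total n(E) = 0.5350 + 0.1494 = 0.6844 mol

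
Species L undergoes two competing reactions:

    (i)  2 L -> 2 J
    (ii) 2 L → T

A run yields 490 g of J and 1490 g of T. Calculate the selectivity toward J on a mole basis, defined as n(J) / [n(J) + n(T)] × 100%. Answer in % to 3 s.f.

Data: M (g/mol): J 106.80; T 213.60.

39.7 %

n(J) = 490 / 106.80 = 4.588 mol
n(T) = 1490 / 213.60 = 6.976 mol
selectivity = 4.588/(4.588+6.976) × 100 = 39.67 %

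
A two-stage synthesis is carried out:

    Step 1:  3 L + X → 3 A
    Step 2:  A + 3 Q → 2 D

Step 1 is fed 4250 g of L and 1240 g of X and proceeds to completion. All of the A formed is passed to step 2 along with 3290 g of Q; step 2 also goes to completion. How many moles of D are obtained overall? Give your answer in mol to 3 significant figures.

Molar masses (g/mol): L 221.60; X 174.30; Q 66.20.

33.1 mol

Step 1:
n(L) = 4250 / 221.60 = 19.18 mol
n(X) = 1240 / 174.30 = 7.114 mol
n/ν for L = 19.18/3 = 6.393
n/ν for X = 7.114/1 = 7.114
Smallest n/ν is L → limiting reagent.
n(A) produced = (3/3) × 19.18 = 19.18 mol
Step 2:
n(A) available = 19.18 mol
n(Q) = 3290 / 66.20 = 49.70 mol
n/ν for A = 19.18/1 = 19.18
n/ν for Q = 49.70/3 = 16.57
Smallest n/ν is Q → limiting reagent.
n(D) = (2/3) × 49.70 = 33.13 mol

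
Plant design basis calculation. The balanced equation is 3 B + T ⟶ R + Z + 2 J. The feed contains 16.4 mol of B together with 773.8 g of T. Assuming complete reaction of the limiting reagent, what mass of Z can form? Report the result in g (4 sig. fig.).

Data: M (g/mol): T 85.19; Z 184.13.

1007 g

n(B) = 16.40 mol
n(T) = 773.8 / 85.19 = 9.083 mol
n/ν for B = 16.40/3 = 5.467
n/ν for T = 9.083/1 = 9.083
Smallest n/ν is B → limiting reagent.
n(Z) = (1/3) × 16.40 = 5.467 mol
mass = 5.467 × 184.13 = 1007 g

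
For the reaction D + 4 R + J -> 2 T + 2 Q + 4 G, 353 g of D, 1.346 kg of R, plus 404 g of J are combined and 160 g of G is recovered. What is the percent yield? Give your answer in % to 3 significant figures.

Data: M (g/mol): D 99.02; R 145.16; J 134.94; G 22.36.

n(D) = 353.0 / 99.02 = 3.565 mol
n(R) = 1.346×1000 / 145.16 = 9.273 mol
n(J) = 404.0 / 134.94 = 2.994 mol
n/ν → D: 3.565, R: 2.318, J: 2.994; R is limiting.
theoretical n(G) = (4/4) × 9.273 = 9.273 mol → 207.3 g
% yield = 160 / 207.3 × 100 = 77.18 %

77.2 %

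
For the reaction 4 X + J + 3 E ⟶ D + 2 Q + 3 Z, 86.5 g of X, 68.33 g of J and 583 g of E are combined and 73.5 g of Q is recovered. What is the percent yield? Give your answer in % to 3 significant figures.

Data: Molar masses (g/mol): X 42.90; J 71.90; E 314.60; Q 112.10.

n(X) = 86.50 / 42.90 = 2.016 mol
n(J) = 68.33 / 71.90 = 0.9503 mol
n(E) = 583.0 / 314.60 = 1.853 mol
n/ν for X = 2.016/4 = 0.5040
n/ν for J = 0.9503/1 = 0.9503
n/ν for E = 1.853/3 = 0.6177
Smallest n/ν is X → limiting reagent.
theoretical n(Q) = (2/4) × 2.016 = 1.008 mol → 113.0 g
% yield = 73.5 / 113.0 × 100 = 65.04 %

65.0 %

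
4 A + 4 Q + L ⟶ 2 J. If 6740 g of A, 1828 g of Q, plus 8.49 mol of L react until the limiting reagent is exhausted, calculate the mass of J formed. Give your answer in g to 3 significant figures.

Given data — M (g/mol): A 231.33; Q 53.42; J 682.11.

n(A) = 6740 / 231.33 = 29.14 mol
n(Q) = 1828 / 53.42 = 34.22 mol
n(L) = 8.490 mol
n/ν → A: 7.285, Q: 8.555, L: 8.490; A is limiting.
n(J) = (2/4) × 29.14 = 14.57 mol
mass = 14.57 × 682.11 = 9938 g

9940 g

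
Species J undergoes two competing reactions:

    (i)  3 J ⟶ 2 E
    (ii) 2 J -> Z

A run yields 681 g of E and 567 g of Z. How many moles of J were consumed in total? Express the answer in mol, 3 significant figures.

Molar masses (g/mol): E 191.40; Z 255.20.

n(E) = 681 / 191.40 = 3.558 mol
n(Z) = 567 / 255.20 = 2.222 mol
n(J) via (i) = (3/2)×3.558 = 5.337 mol
n(J) via (ii) = (2/1)×2.222 = 4.444 mol
total n(J) = 5.337 + 4.444 = 9.781 mol

9.78 mol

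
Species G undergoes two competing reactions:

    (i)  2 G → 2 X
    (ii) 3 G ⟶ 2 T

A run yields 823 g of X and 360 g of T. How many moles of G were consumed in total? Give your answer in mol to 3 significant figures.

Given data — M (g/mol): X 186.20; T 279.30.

n(X) = 823 / 186.20 = 4.420 mol
n(T) = 360 / 279.30 = 1.289 mol
n(G) via (i) = (2/2)×4.420 = 4.420 mol
n(G) via (ii) = (3/2)×1.289 = 1.934 mol
total n(G) = 4.420 + 1.934 = 6.354 mol

6.35 mol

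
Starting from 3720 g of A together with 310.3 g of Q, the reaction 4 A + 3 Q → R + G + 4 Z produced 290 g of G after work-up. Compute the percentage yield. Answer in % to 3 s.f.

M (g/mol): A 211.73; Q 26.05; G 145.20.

50.3 %

n(A) = 3720 / 211.73 = 17.57 mol
n(Q) = 310.3 / 26.05 = 11.91 mol
n/ν for A = 17.57/4 = 4.393
n/ν for Q = 11.91/3 = 3.970
Smallest n/ν is Q → limiting reagent.
theoretical n(G) = (1/3) × 11.91 = 3.970 mol → 576.4 g
% yield = 290 / 576.4 × 100 = 50.31 %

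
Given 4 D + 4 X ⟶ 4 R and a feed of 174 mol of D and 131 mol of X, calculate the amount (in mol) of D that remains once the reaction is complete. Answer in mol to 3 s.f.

43.0 mol

n(D) = 174.0 mol
n(X) = 131.0 mol
n/ν → D: 43.50, X: 32.75; X is limiting.
D consumed = (4/4) × 131.0 = 131.0 mol
D remaining = 174.0 − 131.0 = 43.00 mol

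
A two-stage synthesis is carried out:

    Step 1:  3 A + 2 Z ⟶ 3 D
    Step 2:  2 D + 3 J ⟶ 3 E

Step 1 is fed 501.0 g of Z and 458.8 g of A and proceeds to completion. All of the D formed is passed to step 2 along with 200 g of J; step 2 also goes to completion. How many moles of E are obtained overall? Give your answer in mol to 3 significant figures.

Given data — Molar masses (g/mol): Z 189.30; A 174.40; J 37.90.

Step 1:
n(Z) = 501.0 / 189.30 = 2.647 mol
n(A) = 458.8 / 174.40 = 2.631 mol
n/ν for Z = 2.647/2 = 1.324
n/ν for A = 2.631/3 = 0.8770
Smallest n/ν is A → limiting reagent.
n(D) produced = (3/3) × 2.631 = 2.631 mol
Step 2:
n(D) available = 2.631 mol
n(J) = 200.0 / 37.90 = 5.277 mol
n/ν for D = 2.631/2 = 1.316
n/ν for J = 5.277/3 = 1.759
Smallest n/ν is D → limiting reagent.
n(E) = (3/2) × 2.631 = 3.947 mol

3.95 mol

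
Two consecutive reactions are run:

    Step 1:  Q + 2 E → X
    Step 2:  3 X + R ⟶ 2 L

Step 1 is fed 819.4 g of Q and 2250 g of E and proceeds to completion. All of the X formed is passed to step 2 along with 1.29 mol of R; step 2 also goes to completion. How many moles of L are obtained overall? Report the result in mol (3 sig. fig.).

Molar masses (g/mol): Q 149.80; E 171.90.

2.58 mol

Step 1:
n(Q) = 819.4 / 149.80 = 5.470 mol
n(E) = 2250 / 171.90 = 13.09 mol
n/ν → Q: 5.470, E: 6.545; Q is limiting.
n(X) produced = (1/1) × 5.470 = 5.470 mol
Step 2:
n(X) available = 5.470 mol
n(R) = 1.290 mol
n/ν → X: 1.823, R: 1.290; R is limiting.
n(L) = (2/1) × 1.290 = 2.580 mol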